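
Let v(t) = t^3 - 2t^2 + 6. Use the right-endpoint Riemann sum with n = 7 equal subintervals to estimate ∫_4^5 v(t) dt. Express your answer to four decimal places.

60.6939

Δt = (5 − 4)/7 = 1/7.
Right endpoints: 29/7, 30/7, 31/7, 32/7, 33/7, 34/7, 5.
v(29/7) = 14673/343, v(30/7) = 16458/343, v(31/7) = 18395/343, v(32/7) = 20490/343, v(33/7) = 22749/343, v(34/7) = 25178/343, v(5) = 81.
Sum = Δt · [v(29/7) + v(30/7) + v(31/7) + ...].
Sum ≈ 60.6939.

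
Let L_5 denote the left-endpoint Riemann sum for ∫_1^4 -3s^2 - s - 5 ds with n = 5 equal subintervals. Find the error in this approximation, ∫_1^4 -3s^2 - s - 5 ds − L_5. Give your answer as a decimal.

-13.86

Exact integral: ∫_1^4 f(s) ds = -85.5.
L_5 = -71.64.
Error = -85.5 − (-71.64) = -13.86.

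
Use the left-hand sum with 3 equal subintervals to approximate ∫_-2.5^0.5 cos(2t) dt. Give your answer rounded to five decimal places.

-0.16603

Δt = (0.5 − (-2.5))/3 = 1.
Left endpoints: -2.5, -1.5, -0.5.
f(-2.5) ≈ 0.28366, f(-1.5) ≈ -0.98999, f(-0.5) ≈ 0.54030.
Sum = Δt · [f(-2.5) + f(-1.5) + f(-0.5)].
Sum ≈ -0.16603.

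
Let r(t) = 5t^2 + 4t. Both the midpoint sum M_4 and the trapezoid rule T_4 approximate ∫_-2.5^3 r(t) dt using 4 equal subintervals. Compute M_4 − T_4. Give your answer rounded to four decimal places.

M_4 ≈ 72.208984.
T_4 = 85.20703125.
M_4 − T_4 ≈ -12.9980.

-12.9980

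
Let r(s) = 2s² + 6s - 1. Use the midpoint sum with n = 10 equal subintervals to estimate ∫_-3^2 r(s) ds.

Δs = (2 − (-3))/10 = 0.5.
Midpoints: -2.75, -2.25, -1.75, -1.25, -0.75, -0.25, 0.25, 0.75, 1.25, 1.75.
r(-2.75) = -2.375, r(-2.25) = -4.375, r(-1.75) = -5.375, r(-1.25) = -5.375, r(-0.75) = -4.375, r(-0.25) = -2.375, r(0.25) = 0.625, r(0.75) = 4.625, r(1.25) = 9.625, r(1.75) = 15.625.
Sum = Δs · [r(-2.75) + r(-2.25) + r(-1.75) + ...].
Sum = 3.125.

3.125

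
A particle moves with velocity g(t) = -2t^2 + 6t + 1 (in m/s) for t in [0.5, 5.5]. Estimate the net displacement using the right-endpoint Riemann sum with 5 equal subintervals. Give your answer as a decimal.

-32.5

Δt = (5.5 − 0.5)/5 = 1.
Right endpoints: 1.5, 2.5, 3.5, 4.5, 5.5.
g(1.5) = 5.5, g(2.5) = 3.5, g(3.5) = -2.5, g(4.5) = -12.5, g(5.5) = -26.5.
Sum = Δt · [g(1.5) + g(2.5) + g(3.5) + g(4.5) + g(5.5)].
Sum = -32.5.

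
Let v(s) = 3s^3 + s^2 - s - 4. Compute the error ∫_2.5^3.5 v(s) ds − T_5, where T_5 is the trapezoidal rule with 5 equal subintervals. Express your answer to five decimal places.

-0.18667

Exact integral: ∫_2.5^3.5 v(s) ds ≈ 85.3333333.
T_5 = 85.52.
Error ≈ 85.3333333 − 85.52 ≈ -0.18667.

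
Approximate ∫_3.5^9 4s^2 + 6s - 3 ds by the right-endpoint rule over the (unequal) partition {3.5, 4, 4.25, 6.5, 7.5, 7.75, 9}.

1334.125

Subinterval widths: 0.5, 0.25, 2.25, 1, 0.25, 1.25.
Right endpoints: 4, 4.25, 6.5, 7.5, 7.75, 9.
f(4) = 85, f(4.25) = 94.75, f(6.5) = 205, f(7.5) = 267, f(7.75) = 283.75, f(9) = 375.
Sum = Σ Δs_i · f(s_i).
Sum = 1334.125.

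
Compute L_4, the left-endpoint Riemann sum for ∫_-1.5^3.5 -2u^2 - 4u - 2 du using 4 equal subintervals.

-38.4375

Δu = (3.5 − (-1.5))/4 = 1.25.
Left endpoints: -1.5, -0.25, 1, 2.25.
f(-1.5) = -0.5, f(-0.25) = -1.125, f(1) = -8, f(2.25) = -21.125.
Sum = Δu · [f(-1.5) + f(-0.25) + f(1) + f(2.25)].
Sum = -38.4375.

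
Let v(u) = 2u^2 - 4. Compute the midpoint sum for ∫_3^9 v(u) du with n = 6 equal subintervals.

Δu = (9 − 3)/6 = 1.
Midpoints: 3.5, 4.5, 5.5, 6.5, 7.5, 8.5.
v(3.5) = 20.5, v(4.5) = 36.5, v(5.5) = 56.5, v(6.5) = 80.5, v(7.5) = 108.5, v(8.5) = 140.5.
Sum = Δu · [v(3.5) + v(4.5) + v(5.5) + ...].
Sum = 443.

443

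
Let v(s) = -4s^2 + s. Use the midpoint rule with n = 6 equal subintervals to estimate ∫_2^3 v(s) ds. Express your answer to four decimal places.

-22.8241

Δs = (3 − 2)/6 = 1/6.
Midpoints: 25/12, 2.25, 29/12, 31/12, 2.75, 35/12.
v(25/12) = -275/18, v(2.25) = -18, v(29/12) = -377/18, v(31/12) = -217/9, v(2.75) = -27.5, v(35/12) = -280/9.
Sum = Δs · [v(25/12) + v(2.25) + v(29/12) + ...].
Sum ≈ -22.8241.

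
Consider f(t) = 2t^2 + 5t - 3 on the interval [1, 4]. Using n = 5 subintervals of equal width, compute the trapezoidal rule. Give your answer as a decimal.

Δt = (4 − 1)/5 = 0.6.
f(1) = 4, f(1.6) = 10.12, f(2.2) = 17.68, f(2.8) = 26.68, f(3.4) = 37.12, f(4) = 49.
T_5 = (Δt/2)·[f(t_0) + 2f(t_1) + ... + 2f(t_{4}) + f(t_5)].
Sum = 70.86.

70.86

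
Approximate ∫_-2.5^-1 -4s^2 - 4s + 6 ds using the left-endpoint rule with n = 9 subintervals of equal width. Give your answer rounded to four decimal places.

Δs = (-1 − (-2.5))/9 = 1/6.
Left endpoints: -2.5, -7/3, -13/6, -2, -11/6, -5/3, -1.5, -4/3, -7/6.
f(-2.5) = -9, f(-7/3) = -58/9, f(-13/6) = -37/9, f(-2) = -2, f(-11/6) = -1/9, f(-5/3) = 14/9, f(-1.5) = 3, f(-4/3) = 38/9, f(-7/6) = 47/9.
Sum = Δs · [f(-2.5) + f(-7/3) + f(-13/6) + ...].
Sum ≈ -1.2778.

-1.2778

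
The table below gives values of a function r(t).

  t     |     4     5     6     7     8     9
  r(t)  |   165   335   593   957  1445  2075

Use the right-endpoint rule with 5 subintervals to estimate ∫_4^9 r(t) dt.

Δt = 1.
Sum = 1·[335 + 593 + 957 + 1445 + 2075] = 5405.

5405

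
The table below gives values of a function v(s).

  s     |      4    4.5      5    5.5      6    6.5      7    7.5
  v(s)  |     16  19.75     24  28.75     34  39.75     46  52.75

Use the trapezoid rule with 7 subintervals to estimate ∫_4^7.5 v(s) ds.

Δs = 0.5.
T_7 = (0.5/2)·[16 + 2·19.75 + 2·24 + 2·28.75 + 2·34 + 2·39.75 + 2·46 + 52.75] = 113.3125.

113.3125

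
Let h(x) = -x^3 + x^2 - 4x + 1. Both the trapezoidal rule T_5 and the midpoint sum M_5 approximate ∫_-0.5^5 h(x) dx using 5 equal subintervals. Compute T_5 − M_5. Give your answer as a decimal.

T_5 = -164.90375.
M_5 = -155.3371875.
T_5 − M_5 = -9.5665625.

-9.5665625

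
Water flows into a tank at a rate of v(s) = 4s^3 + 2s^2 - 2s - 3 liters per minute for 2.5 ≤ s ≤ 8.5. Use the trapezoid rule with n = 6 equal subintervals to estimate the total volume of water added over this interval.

Δs = (8.5 − 2.5)/6 = 1.
v(2.5) = 67, v(3.5) = 186, v(4.5) = 393, v(5.5) = 712, v(6.5) = 1167, v(7.5) = 1782, v(8.5) = 2581.
T_6 = (Δs/2)·[v(s_0) + 2v(s_1) + ... + 2v(s_{5}) + v(s_6)].
Sum = 5564.

5564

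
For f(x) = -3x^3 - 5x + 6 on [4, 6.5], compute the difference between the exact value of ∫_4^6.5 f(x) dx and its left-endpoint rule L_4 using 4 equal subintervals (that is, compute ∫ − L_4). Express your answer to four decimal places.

-193.6768

Exact integral: ∫_4^6.5 f(x) dx = -1197.421875.
L_4 ≈ -1003.745117.
Error ≈ -1197.421875 − (-1003.745117) ≈ -193.6768.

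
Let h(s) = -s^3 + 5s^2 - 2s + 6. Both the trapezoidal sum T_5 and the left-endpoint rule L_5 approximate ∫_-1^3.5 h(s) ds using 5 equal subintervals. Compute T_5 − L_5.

T_5 = 52.36875.
L_5 = 50.85.
T_5 − L_5 = 1.51875.

1.51875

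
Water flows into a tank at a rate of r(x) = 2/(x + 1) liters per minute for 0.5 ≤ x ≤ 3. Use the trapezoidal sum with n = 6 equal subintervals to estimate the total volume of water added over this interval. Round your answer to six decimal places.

1.972616

Δx = (3 − 0.5)/6 = 5/12.
r(0.5) = 4/3, r(11/12) = 24/23, r(4/3) = 6/7, r(1.75) = 8/11, r(13/6) = 12/19, r(31/12) = 24/43, r(3) = 0.5.
T_6 = (Δx/2)·[r(x_0) + 2r(x_1) + ... + 2r(x_{5}) + r(x_6)].
Sum ≈ 1.972616.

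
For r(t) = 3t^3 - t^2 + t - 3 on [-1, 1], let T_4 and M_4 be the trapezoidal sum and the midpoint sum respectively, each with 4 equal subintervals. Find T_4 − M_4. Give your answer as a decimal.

T_4 = -6.75.
M_4 = -6.625.
T_4 − M_4 = -0.125.

-0.125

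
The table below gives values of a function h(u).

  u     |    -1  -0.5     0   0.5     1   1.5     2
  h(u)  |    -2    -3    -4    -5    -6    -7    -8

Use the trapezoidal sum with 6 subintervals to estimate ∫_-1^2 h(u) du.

Δu = 0.5.
T_6 = (0.5/2)·[(-2) + 2·(-3) + 2·(-4) + 2·(-5) + 2·(-6) + 2·(-7) + (-8)] = -15.

-15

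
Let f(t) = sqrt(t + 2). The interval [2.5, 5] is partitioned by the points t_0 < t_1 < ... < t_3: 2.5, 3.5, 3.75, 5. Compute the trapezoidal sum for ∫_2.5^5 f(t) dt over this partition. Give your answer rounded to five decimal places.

5.97845

Subinterval widths: 1, 0.25, 1.25.
f(2.5) ≈ 2.12132, f(3.5) ≈ 2.34521, f(3.75) ≈ 2.39792, f(5) ≈ 2.64575.
On each subinterval the trapezoid contributes (Δt_i/2)·[f(t_{i-1}) + f(t_i)].
Sum ≈ 5.97845.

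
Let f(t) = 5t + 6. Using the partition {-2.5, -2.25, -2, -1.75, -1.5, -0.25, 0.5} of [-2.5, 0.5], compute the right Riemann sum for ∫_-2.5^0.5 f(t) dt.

8.9375

Subinterval widths: 0.25, 0.25, 0.25, 0.25, 1.25, 0.75.
Right endpoints: -2.25, -2, -1.75, -1.5, -0.25, 0.5.
f(-2.25) = -5.25, f(-2) = -4, f(-1.75) = -2.75, f(-1.5) = -1.5, f(-0.25) = 4.75, f(0.5) = 8.5.
Sum = Σ Δt_i · f(t_i).
Sum = 8.9375.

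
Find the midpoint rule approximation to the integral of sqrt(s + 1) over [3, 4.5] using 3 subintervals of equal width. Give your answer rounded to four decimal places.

3.2661

Δs = (4.5 − 3)/3 = 0.5.
Midpoints: 3.25, 3.75, 4.25.
f(3.25) ≈ 2.0616, f(3.75) ≈ 2.1794, f(4.25) ≈ 2.2913.
Sum = Δs · [f(3.25) + f(3.75) + f(4.25)].
Sum ≈ 3.2661.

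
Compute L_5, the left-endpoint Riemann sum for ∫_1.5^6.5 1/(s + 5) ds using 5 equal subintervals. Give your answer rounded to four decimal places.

Δs = (6.5 − 1.5)/5 = 1.
Left endpoints: 1.5, 2.5, 3.5, 4.5, 5.5.
f(1.5) = 2/13, f(2.5) = 2/15, f(3.5) = 2/17, f(4.5) = 2/19, f(5.5) = 2/21.
Sum = Δs · [f(1.5) + f(2.5) + f(3.5) + f(4.5) + f(5.5)].
Sum ≈ 0.6053.

0.6053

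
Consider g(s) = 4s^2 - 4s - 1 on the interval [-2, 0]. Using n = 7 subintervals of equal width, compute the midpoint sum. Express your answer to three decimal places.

16.612

Δs = (0 − (-2))/7 = 2/7.
Midpoints: -13/7, -11/7, -9/7, -1, -5/7, -3/7, -1/7.
g(-13/7) = 991/49, g(-11/7) = 743/49, g(-9/7) = 527/49, g(-1) = 7, g(-5/7) = 191/49, g(-3/7) = 71/49, g(-1/7) = -17/49.
Sum = Δs · [g(-13/7) + g(-11/7) + g(-9/7) + ...].
Sum ≈ 16.612.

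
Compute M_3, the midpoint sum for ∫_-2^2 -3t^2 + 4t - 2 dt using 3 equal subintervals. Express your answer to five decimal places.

-22.22222

Δt = (2 − (-2))/3 = 4/3.
Midpoints: -4/3, 0, 4/3.
f(-4/3) = -38/3, f(0) = -2, f(4/3) = -2.
Sum = Δt · [f(-4/3) + f(0) + f(4/3)].
Sum ≈ -22.22222.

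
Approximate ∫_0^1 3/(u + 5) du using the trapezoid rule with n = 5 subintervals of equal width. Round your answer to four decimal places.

0.5471

Δu = (1 − 0)/5 = 0.2.
f(0) = 0.6, f(0.2) = 15/26, f(0.4) = 5/9, f(0.6) = 15/28, f(0.8) = 15/29, f(1) = 0.5.
T_5 = (Δu/2)·[f(u_0) + 2f(u_1) + ... + 2f(u_{4}) + f(u_5)].
Sum ≈ 0.5471.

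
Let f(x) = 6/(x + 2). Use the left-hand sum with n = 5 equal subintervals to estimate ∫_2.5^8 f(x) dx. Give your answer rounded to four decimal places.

Δx = (8 − 2.5)/5 = 1.1.
Left endpoints: 2.5, 3.6, 4.7, 5.8, 6.9.
f(2.5) = 4/3, f(3.6) = 15/14, f(4.7) = 60/67, f(5.8) = 10/13, f(6.9) = 60/89.
Sum = Δx · [f(2.5) + f(3.6) + f(4.7) + f(5.8) + f(6.9)].
Sum ≈ 5.2180.

5.2180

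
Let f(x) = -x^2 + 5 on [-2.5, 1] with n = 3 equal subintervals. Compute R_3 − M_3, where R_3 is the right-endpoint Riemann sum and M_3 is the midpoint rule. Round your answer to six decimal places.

R_3 ≈ 14.22685185.
M_3 ≈ 12.35532407.
R_3 − M_3 ≈ 1.871528.

1.871528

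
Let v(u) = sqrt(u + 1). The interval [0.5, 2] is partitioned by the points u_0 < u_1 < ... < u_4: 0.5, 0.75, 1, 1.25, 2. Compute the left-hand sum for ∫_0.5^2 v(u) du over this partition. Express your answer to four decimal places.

2.1155

Subinterval widths: 0.25, 0.25, 0.25, 0.75.
Left endpoints: 0.5, 0.75, 1, 1.25.
v(0.5) ≈ 1.2247, v(0.75) ≈ 1.3229, v(1) ≈ 1.4142, v(1.25) ≈ 1.5000.
Sum = Σ Δu_i · v(u_i).
Sum ≈ 2.1155.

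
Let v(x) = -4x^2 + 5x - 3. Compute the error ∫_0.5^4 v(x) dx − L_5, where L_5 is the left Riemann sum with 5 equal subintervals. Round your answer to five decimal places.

-14.78167

Exact integral: ∫_0.5^4 v(x) dx ≈ -56.2916667.
L_5 = -41.51.
Error ≈ -56.2916667 − (-41.51) ≈ -14.78167.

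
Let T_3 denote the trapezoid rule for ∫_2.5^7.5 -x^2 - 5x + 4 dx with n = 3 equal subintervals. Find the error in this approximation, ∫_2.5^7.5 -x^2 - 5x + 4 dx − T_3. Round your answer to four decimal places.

2.3148

Exact integral: ∫_2.5^7.5 f(x) dx ≈ -240.416667.
T_3 ≈ -242.731481.
Error ≈ -240.416667 − (-242.731481) ≈ 2.3148.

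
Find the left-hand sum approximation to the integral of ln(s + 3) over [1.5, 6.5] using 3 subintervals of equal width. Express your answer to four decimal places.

8.9694

Δs = (6.5 − 1.5)/3 = 5/3.
Left endpoints: 1.5, 19/6, 29/6.
f(1.5) ≈ 1.5041, f(19/6) ≈ 1.8192, f(29/6) ≈ 2.0584.
Sum = Δs · [f(1.5) + f(19/6) + f(29/6)].
Sum ≈ 8.9694.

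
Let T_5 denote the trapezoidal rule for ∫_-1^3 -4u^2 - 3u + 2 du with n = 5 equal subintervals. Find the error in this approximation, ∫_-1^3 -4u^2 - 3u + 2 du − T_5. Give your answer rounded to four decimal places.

1.7067

Exact integral: ∫_-1^3 f(u) du ≈ -41.333333.
T_5 = -43.04.
Error ≈ -41.333333 − (-43.04) ≈ 1.7067.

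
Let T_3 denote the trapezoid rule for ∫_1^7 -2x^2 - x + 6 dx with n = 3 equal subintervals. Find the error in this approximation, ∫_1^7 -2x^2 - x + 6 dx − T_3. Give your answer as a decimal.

Exact integral: ∫_1^7 f(x) dx = -216.
T_3 = -224.
Error = -216 − (-224) = 8.

8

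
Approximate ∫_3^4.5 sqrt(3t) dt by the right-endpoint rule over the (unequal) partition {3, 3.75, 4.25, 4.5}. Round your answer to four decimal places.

Subinterval widths: 0.75, 0.5, 0.25.
Right endpoints: 3.75, 4.25, 4.5.
f(3.75) ≈ 3.3541, f(4.25) ≈ 3.5707, f(4.5) ≈ 3.6742.
Sum = Σ Δt_i · f(t_i).
Sum ≈ 5.2195.

5.2195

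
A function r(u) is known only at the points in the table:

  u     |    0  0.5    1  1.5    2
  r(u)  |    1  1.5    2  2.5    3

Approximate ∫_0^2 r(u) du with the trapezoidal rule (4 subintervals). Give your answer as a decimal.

Δu = 0.5.
T_4 = (0.5/2)·[1 + 2·1.5 + 2·2 + 2·2.5 + 3] = 4.

4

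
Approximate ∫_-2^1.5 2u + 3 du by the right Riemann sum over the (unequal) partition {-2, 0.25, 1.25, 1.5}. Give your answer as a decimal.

Subinterval widths: 2.25, 1, 0.25.
Right endpoints: 0.25, 1.25, 1.5.
f(0.25) = 3.5, f(1.25) = 5.5, f(1.5) = 6.
Sum = Σ Δu_i · f(u_i).
Sum = 14.875.

14.875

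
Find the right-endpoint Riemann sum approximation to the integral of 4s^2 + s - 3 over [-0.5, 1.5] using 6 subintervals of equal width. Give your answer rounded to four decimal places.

Δs = (1.5 − (-0.5))/6 = 1/3.
Right endpoints: -1/6, 1/6, 0.5, 5/6, 7/6, 1.5.
f(-1/6) = -55/18, f(1/6) = -49/18, f(0.5) = -1.5, f(5/6) = 11/18, f(7/6) = 65/18, f(1.5) = 7.5.
Sum = Δs · [f(-1/6) + f(1/6) + f(0.5) + ...].
Sum ≈ 1.4815.

1.4815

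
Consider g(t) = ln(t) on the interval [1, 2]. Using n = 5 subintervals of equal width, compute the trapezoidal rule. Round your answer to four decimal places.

0.3846

Δt = (2 − 1)/5 = 0.2.
g(1) ≈ 0.0000, g(1.2) ≈ 0.1823, g(1.4) ≈ 0.3365, g(1.6) ≈ 0.4700, g(1.8) ≈ 0.5878, g(2) ≈ 0.6931.
T_5 = (Δt/2)·[g(t_0) + 2g(t_1) + ... + 2g(t_{4}) + g(t_5)].
Sum ≈ 0.3846.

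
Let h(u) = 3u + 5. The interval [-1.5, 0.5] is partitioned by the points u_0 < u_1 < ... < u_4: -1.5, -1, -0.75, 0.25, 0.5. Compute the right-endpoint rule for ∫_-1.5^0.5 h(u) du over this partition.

9.0625

Subinterval widths: 0.5, 0.25, 1, 0.25.
Right endpoints: -1, -0.75, 0.25, 0.5.
h(-1) = 2, h(-0.75) = 2.75, h(0.25) = 5.75, h(0.5) = 6.5.
Sum = Σ Δu_i · h(u_i).
Sum = 9.0625.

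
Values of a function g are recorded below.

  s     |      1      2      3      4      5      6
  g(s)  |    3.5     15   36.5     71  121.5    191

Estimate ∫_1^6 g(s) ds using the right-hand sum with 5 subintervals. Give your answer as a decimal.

Δs = 1.
Sum = 1·[15 + 36.5 + 71 + 121.5 + 191] = 435.

435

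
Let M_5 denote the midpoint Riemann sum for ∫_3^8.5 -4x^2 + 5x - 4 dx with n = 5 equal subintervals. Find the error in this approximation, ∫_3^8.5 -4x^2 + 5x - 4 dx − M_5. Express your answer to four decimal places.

-2.2183

Exact integral: ∫_3^8.5 f(x) dx ≈ -646.708333.
M_5 = -644.49.
Error ≈ -646.708333 − (-644.49) ≈ -2.2183.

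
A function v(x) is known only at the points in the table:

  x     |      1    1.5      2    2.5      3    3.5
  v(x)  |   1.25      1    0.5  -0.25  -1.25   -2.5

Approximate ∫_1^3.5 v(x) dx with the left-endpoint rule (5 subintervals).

Δx = 0.5.
Sum = 0.5·[1.25 + 1 + 0.5 + (-0.25) + (-1.25)] = 0.625.

0.625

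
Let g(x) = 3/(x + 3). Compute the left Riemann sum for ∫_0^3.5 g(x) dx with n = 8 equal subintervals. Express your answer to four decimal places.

Δx = (3.5 − 0)/8 = 0.4375.
Left endpoints: 0, 0.4375, 0.875, 1.3125, 1.75, 2.1875, 2.625, 3.0625.
g(0) = 1, g(0.4375) = 48/55, g(0.875) = 24/31, g(1.3125) = 16/23, g(1.75) = 12/19, g(2.1875) = 48/83, g(2.625) = 8/15, g(3.0625) = 48/97.
Sum = Δx · [g(0) + g(0.4375) + g(0.875) + ...].
Sum ≈ 2.4415.

2.4415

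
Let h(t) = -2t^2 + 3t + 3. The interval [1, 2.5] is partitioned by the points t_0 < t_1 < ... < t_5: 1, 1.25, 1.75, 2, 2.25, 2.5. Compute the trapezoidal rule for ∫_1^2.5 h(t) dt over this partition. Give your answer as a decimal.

Subinterval widths: 0.25, 0.5, 0.25, 0.25, 0.25.
h(1) = 4, h(1.25) = 3.625, h(1.75) = 2.125, h(2) = 1, h(2.25) = -0.375, h(2.5) = -2.
On each subinterval the trapezoid contributes (Δt_i/2)·[h(t_{i-1}) + h(t_i)].
Sum = 2.5625.

2.5625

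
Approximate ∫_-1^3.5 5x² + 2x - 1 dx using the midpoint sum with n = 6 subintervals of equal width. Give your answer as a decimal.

Δx = (3.5 − (-1))/6 = 0.75.
Midpoints: -0.625, 0.125, 0.875, 1.625, 2.375, 3.125.
f(-0.625) = -0.296875, f(0.125) = -0.671875, f(0.875) = 4.578125, f(1.625) = 15.453125, f(2.375) = 31.953125, f(3.125) = 54.078125.
Sum = Δx · [f(-0.625) + f(0.125) + f(0.875) + ...].
Sum = 78.8203125.

78.8203125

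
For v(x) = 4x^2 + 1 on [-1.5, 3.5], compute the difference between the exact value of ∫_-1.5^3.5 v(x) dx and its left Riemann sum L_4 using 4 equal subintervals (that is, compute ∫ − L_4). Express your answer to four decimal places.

Exact integral: ∫_-1.5^3.5 v(x) dx ≈ 66.666667.
L_4 = 46.875.
Error ≈ 66.666667 − 46.875 ≈ 19.7917.

19.7917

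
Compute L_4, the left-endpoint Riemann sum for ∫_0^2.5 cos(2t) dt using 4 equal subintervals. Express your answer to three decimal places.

-0.191

Δt = (2.5 − 0)/4 = 0.625.
Left endpoints: 0, 0.625, 1.25, 1.875.
f(0) ≈ 1.000, f(0.625) ≈ 0.315, f(1.25) ≈ -0.801, f(1.875) ≈ -0.821.
Sum = Δt · [f(0) + f(0.625) + f(1.25) + f(1.875)].
Sum ≈ -0.191.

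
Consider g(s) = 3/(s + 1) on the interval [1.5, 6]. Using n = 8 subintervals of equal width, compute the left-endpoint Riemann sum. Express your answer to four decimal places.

Δs = (6 − 1.5)/8 = 0.5625.
Left endpoints: 1.5, 2.0625, 2.625, 3.1875, 3.75, 4.3125, 4.875, 5.4375.
g(1.5) = 1.2, g(2.0625) = 48/49, g(2.625) = 24/29, g(3.1875) = 48/67, g(3.75) = 12/19, g(4.3125) = 48/85, g(4.875) = 24/47, g(5.4375) = 48/103.
Sum = Δs · [g(1.5) + g(2.0625) + g(2.625) + ...].
Sum ≈ 3.3168.

3.3168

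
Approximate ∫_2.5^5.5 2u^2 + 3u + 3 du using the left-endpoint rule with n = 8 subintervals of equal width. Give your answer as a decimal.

Δu = (5.5 − 2.5)/8 = 0.375.
Left endpoints: 2.5, 2.875, 3.25, 3.625, 4, 4.375, 4.75, 5.125.
f(2.5) = 23, f(2.875) = 28.15625, f(3.25) = 33.875, f(3.625) = 40.15625, f(4) = 47, f(4.375) = 54.40625, f(4.75) = 62.375, f(5.125) = 70.90625.
Sum = Δu · [f(2.5) + f(2.875) + f(3.25) + ...].
Sum = 134.953125.

134.953125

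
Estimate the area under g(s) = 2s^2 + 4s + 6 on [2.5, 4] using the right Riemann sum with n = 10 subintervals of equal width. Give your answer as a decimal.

62.67375

Δs = (4 − 2.5)/10 = 0.15.
Right endpoints: 2.65, 2.8, 2.95, 3.1, 3.25, 3.4, 3.55, 3.7, 3.85, 4.
g(2.65) = 30.645, g(2.8) = 32.88, g(2.95) = 35.205, g(3.1) = 37.62, g(3.25) = 40.125, g(3.4) = 42.72, g(3.55) = 45.405, g(3.7) = 48.18, g(3.85) = 51.045, g(4) = 54.
Sum = Δs · [g(2.65) + g(2.8) + g(2.95) + ...].
Sum = 62.67375.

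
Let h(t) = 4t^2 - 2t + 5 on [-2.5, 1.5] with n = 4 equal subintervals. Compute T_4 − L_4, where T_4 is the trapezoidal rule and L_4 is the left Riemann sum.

-12

T_4 = 52.
L_4 = 64.
T_4 − L_4 = -12.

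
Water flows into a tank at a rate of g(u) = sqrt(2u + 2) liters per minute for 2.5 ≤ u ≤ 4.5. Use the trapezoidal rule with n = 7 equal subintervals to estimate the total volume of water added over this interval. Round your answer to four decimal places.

Δu = (4.5 − 2.5)/7 = 2/7.
g(2.5) ≈ 2.6458, g(39/14) ≈ 2.7516, g(43/14) ≈ 2.8536, g(47/14) ≈ 2.9520, g(51/14) ≈ 3.0472, g(55/14) ≈ 3.1396, g(59/14) ≈ 3.2293, g(4.5) ≈ 3.3166.
T_7 = (Δu/2)·[g(u_0) + 2g(u_1) + ... + 2g(u_{6}) + g(u_7)].
Sum ≈ 5.9870.

5.9870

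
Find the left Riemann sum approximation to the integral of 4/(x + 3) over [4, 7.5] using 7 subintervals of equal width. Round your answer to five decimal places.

1.67042

Δx = (7.5 − 4)/7 = 0.5.
Left endpoints: 4, 4.5, 5, 5.5, 6, 6.5, 7.
f(4) = 4/7, f(4.5) = 8/15, f(5) = 0.5, f(5.5) = 8/17, f(6) = 4/9, f(6.5) = 8/19, f(7) = 0.4.
Sum = Δx · [f(4) + f(4.5) + f(5) + ...].
Sum ≈ 1.67042.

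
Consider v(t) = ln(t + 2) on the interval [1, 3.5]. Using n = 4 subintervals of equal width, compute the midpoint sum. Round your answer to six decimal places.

Δt = (3.5 − 1)/4 = 0.625.
Midpoints: 1.3125, 1.9375, 2.5625, 3.1875.
v(1.3125) ≈ 1.197703, v(1.9375) ≈ 1.370546, v(2.5625) ≈ 1.517871, v(3.1875) ≈ 1.646252.
Sum = Δt · [v(1.3125) + v(1.9375) + v(2.5625) + v(3.1875)].
Sum ≈ 3.582732.

3.582732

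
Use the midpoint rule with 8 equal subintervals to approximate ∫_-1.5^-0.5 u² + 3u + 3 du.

Δu = (-0.5 − (-1.5))/8 = 0.125.
Midpoints: -1.4375, -1.3125, -1.1875, -1.0625, -0.9375, -0.8125, -0.6875, -0.5625.
f(-1.4375) = 0.75390625, f(-1.3125) = 0.78515625, f(-1.1875) = 0.84765625, f(-1.0625) = 0.94140625, f(-0.9375) = 1.06640625, f(-0.8125) = 1.22265625, f(-0.6875) = 1.41015625, f(-0.5625) = 1.62890625.
Sum = Δu · [f(-1.4375) + f(-1.3125) + f(-1.1875) + ...].
Sum = 1.08203125.

1.08203125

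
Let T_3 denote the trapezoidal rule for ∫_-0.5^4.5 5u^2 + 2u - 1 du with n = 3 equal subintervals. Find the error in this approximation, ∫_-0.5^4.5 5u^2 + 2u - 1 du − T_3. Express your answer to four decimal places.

-11.5741

Exact integral: ∫_-0.5^4.5 f(u) du ≈ 167.083333.
T_3 ≈ 178.657407.
Error ≈ 167.083333 − 178.657407 ≈ -11.5741.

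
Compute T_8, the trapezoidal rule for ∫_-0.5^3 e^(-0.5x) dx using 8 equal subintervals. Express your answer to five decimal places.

2.13024

Δx = (3 − (-0.5))/8 = 0.4375.
f(-0.5) ≈ 1.28403, f(-0.0625) ≈ 1.03174, f(0.375) ≈ 0.82903, f(0.8125) ≈ 0.66614, f(1.25) ≈ 0.53526, f(1.6875) ≈ 0.43009, f(2.125) ≈ 0.34559, f(2.5625) ≈ 0.27769, f(3) ≈ 0.22313.
T_8 = (Δx/2)·[f(x_0) + 2f(x_1) + ... + 2f(x_{7}) + f(x_8)].
Sum ≈ 2.13024.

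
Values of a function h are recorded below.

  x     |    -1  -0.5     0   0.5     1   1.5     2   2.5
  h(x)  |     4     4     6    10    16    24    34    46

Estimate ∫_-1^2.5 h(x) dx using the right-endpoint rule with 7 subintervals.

70

Δx = 0.5.
Sum = 0.5·[4 + 6 + 10 + 16 + 24 + 34 + 46] = 70.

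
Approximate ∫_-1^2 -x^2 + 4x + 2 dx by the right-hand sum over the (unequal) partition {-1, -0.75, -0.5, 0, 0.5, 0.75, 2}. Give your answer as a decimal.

Subinterval widths: 0.25, 0.25, 0.5, 0.5, 0.25, 1.25.
Right endpoints: -0.75, -0.5, 0, 0.5, 0.75, 2.
f(-0.75) = -1.5625, f(-0.5) = -0.25, f(0) = 2, f(0.5) = 3.75, f(0.75) = 4.4375, f(2) = 6.
Sum = Σ Δx_i · f(x_i).
Sum = 11.03125.

11.03125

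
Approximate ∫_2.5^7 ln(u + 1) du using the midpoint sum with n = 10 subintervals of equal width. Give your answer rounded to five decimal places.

Δu = (7 − 2.5)/10 = 0.45.
Midpoints: 2.725, 3.175, 3.625, 4.075, 4.525, 4.975, 5.425, 5.875, 6.325, 6.775.
f(2.725) ≈ 1.31507, f(3.175) ≈ 1.42911, f(3.625) ≈ 1.53148, f(4.075) ≈ 1.62433, f(4.525) ≈ 1.70928, f(4.975) ≈ 1.78758, f(5.425) ≈ 1.86020, f(5.875) ≈ 1.92789, f(6.325) ≈ 1.99129, f(6.775) ≈ 2.05091.
Sum = Δu · [f(2.725) + f(3.175) + f(3.625) + ...].
Sum ≈ 7.75222.

7.75222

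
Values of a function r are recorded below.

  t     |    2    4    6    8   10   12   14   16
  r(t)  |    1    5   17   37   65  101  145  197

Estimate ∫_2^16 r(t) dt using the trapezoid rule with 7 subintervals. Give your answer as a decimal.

Δt = 2.
T_7 = (2/2)·[1 + 2·5 + 2·17 + 2·37 + 2·65 + 2·101 + 2·145 + 197] = 938.

938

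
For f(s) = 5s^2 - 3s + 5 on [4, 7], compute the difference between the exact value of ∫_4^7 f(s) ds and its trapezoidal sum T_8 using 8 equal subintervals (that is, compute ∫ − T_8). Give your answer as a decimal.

Exact integral: ∫_4^7 f(s) ds = 430.5.
T_8 = 430.8515625.
Error = 430.5 − 430.8515625 = -0.3515625.

-0.3515625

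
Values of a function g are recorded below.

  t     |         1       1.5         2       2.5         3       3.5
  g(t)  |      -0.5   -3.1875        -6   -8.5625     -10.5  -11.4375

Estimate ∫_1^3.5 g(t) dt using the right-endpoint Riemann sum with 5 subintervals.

Δt = 0.5.
Sum = 0.5·[(-3.1875) + (-6) + (-8.5625) + (-10.5) + (-11.4375)] = -19.84375.

-19.84375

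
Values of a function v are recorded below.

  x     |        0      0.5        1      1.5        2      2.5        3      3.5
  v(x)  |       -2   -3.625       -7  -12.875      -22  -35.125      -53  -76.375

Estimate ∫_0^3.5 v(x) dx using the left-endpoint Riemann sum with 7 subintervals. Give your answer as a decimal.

Δx = 0.5.
Sum = 0.5·[(-2) + (-3.625) + (-7) + (-12.875) + (-22) + (-35.125) + (-53)] = -67.8125.

-67.8125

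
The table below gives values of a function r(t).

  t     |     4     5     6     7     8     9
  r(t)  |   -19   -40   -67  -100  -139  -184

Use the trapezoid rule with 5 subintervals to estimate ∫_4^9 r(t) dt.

Δt = 1.
T_5 = (1/2)·[(-19) + 2·(-40) + 2·(-67) + 2·(-100) + 2·(-139) + (-184)] = -447.5.

-447.5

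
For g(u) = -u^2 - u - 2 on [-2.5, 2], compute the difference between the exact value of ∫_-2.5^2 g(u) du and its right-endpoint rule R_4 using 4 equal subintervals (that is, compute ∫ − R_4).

Exact integral: ∫_-2.5^2 g(u) du = -15.75.
R_4 = -17.96484375.
Error = -15.75 − (-17.96484375) = 2.21484375.

2.21484375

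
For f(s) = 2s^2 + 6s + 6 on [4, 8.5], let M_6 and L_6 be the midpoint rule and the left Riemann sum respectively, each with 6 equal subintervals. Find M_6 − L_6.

51.046875

M_6 = 562.078125.
L_6 = 511.03125.
M_6 − L_6 = 51.046875.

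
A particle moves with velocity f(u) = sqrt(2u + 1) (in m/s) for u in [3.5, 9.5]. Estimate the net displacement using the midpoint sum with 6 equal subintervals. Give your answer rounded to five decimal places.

22.27716

Δu = (9.5 − 3.5)/6 = 1.
Midpoints: 4, 5, 6, 7, 8, 9.
f(4) ≈ 3.00000, f(5) ≈ 3.31662, f(6) ≈ 3.60555, f(7) ≈ 3.87298, f(8) ≈ 4.12311, f(9) ≈ 4.35890.
Sum = Δu · [f(4) + f(5) + f(6) + ...].
Sum ≈ 22.27716.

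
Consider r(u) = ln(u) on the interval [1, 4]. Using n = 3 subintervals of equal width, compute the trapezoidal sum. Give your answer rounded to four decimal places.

Δu = (4 − 1)/3 = 1.
r(1) ≈ 0.0000, r(2) ≈ 0.6931, r(3) ≈ 1.0986, r(4) ≈ 1.3863.
T_3 = (Δu/2)·[r(u_0) + 2r(u_1) + 2r(u_2) + r(u_3)].
Sum ≈ 2.4849.

2.4849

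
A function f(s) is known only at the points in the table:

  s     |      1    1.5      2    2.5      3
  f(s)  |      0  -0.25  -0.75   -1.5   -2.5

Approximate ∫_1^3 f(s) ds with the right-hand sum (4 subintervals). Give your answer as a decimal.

Δs = 0.5.
Sum = 0.5·[(-0.25) + (-0.75) + (-1.5) + (-2.5)] = -2.5.

-2.5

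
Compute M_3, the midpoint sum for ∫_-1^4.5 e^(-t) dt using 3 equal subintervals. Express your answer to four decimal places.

Δt = (4.5 − (-1))/3 = 11/6.
Midpoints: -1/12, 1.75, 43/12.
f(-1/12) ≈ 1.0869, f(1.75) ≈ 0.1738, f(43/12) ≈ 0.0278.
Sum = Δt · [f(-1/12) + f(1.75) + f(43/12)].
Sum ≈ 2.3622.

2.3622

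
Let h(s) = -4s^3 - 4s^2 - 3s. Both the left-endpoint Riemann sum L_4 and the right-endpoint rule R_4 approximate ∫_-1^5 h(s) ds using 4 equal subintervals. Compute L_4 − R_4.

927

L_4 = -427.5.
R_4 = -1354.5.
L_4 − R_4 = 927.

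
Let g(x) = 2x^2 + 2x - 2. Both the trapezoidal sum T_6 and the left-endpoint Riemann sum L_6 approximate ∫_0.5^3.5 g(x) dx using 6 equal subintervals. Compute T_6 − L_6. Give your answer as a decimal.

7.5

T_6 = 34.75.
L_6 = 27.25.
T_6 − L_6 = 7.5.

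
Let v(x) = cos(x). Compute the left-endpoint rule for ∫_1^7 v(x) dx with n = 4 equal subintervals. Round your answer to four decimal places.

-0.3087

Δx = (7 − 1)/4 = 1.5.
Left endpoints: 1, 2.5, 4, 5.5.
v(1) ≈ 0.5403, v(2.5) ≈ -0.8011, v(4) ≈ -0.6536, v(5.5) ≈ 0.7087.
Sum = Δx · [v(1) + v(2.5) + v(4) + v(5.5)].
Sum ≈ -0.3087.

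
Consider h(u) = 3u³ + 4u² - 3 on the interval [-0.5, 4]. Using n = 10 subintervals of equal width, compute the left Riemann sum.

209.49328125

Δu = (4 − (-0.5))/10 = 0.45.
Left endpoints: -0.5, -0.05, 0.4, 0.85, 1.3, 1.75, 2.2, 2.65, 3.1, 3.55.
h(-0.5) = -2.375, h(-0.05) = -2.990375, h(0.4) = -2.168, h(0.85) = 1.732375, h(1.3) = 10.351, h(1.75) = 25.328125, h(2.2) = 48.304, h(2.65) = 80.918875, h(3.1) = 124.813, h(3.55) = 181.626625.
Sum = Δu · [h(-0.5) + h(-0.05) + h(0.4) + ...].
Sum = 209.49328125.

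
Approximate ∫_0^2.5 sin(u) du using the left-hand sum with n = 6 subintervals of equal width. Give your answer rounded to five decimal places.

1.65033

Δu = (2.5 − 0)/6 = 5/12.
Left endpoints: 0, 5/12, 5/6, 1.25, 5/3, 25/12.
f(0) ≈ 0.00000, f(5/12) ≈ 0.40471, f(5/6) ≈ 0.74018, f(1.25) ≈ 0.94898, f(5/3) ≈ 0.99541, f(25/12) ≈ 0.87150.
Sum = Δu · [f(0) + f(5/12) + f(5/6) + ...].
Sum ≈ 1.65033.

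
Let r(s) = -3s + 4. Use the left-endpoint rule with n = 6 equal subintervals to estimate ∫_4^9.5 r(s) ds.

-81.8125

Δs = (9.5 − 4)/6 = 11/12.
Left endpoints: 4, 59/12, 35/6, 6.75, 23/3, 103/12.
r(4) = -8, r(59/12) = -10.75, r(35/6) = -13.5, r(6.75) = -16.25, r(23/3) = -19, r(103/12) = -21.75.
Sum = Δs · [r(4) + r(59/12) + r(35/6) + ...].
Sum = -81.8125.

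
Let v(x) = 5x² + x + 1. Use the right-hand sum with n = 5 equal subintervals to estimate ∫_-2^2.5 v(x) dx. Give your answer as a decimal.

55.125

Δx = (2.5 − (-2))/5 = 0.9.
Right endpoints: -1.1, -0.2, 0.7, 1.6, 2.5.
v(-1.1) = 5.95, v(-0.2) = 1, v(0.7) = 4.15, v(1.6) = 15.4, v(2.5) = 34.75.
Sum = Δx · [v(-1.1) + v(-0.2) + v(0.7) + v(1.6) + v(2.5)].
Sum = 55.125.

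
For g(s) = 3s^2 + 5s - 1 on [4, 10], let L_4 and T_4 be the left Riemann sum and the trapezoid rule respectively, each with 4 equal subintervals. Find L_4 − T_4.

-211.5

L_4 = 935.25.
T_4 = 1146.75.
L_4 − T_4 = -211.5.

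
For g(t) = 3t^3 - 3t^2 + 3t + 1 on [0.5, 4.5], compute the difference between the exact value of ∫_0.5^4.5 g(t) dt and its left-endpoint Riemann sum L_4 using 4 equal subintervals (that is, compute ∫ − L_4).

Exact integral: ∫_0.5^4.5 g(t) dt = 250.5.
L_4 = 151.
Error = 250.5 − 151 = 99.5.

99.5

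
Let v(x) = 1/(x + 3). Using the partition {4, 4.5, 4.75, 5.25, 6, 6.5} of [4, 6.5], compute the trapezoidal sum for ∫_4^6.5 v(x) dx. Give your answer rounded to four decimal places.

Subinterval widths: 0.5, 0.25, 0.5, 0.75, 0.5.
v(4) = 1/7, v(4.5) = 2/15, v(4.75) = 4/31, v(5.25) = 4/33, v(6) = 1/9, v(6.5) = 2/19.
On each subinterval the trapezoid contributes (Δx_i/2)·[v(x_{i-1}) + v(x_i)].
Sum ≈ 0.3056.

0.3056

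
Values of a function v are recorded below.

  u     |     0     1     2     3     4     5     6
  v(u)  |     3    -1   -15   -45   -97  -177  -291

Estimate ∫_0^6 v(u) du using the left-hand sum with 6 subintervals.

Δu = 1.
Sum = 1·[3 + (-1) + (-15) + (-45) + (-97) + (-177)] = -332.

-332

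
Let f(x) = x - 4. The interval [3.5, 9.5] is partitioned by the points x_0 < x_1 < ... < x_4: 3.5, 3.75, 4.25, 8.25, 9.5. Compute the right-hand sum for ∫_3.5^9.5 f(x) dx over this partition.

23.9375

Subinterval widths: 0.25, 0.5, 4, 1.25.
Right endpoints: 3.75, 4.25, 8.25, 9.5.
f(3.75) = -0.25, f(4.25) = 0.25, f(8.25) = 4.25, f(9.5) = 5.5.
Sum = Σ Δx_i · f(x_i).
Sum = 23.9375.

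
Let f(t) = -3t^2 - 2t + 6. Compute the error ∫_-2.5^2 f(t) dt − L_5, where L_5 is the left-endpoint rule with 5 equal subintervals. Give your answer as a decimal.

0.81

Exact integral: ∫_-2.5^2 f(t) dt = 5.625.
L_5 = 4.815.
Error = 5.625 − 4.815 = 0.81.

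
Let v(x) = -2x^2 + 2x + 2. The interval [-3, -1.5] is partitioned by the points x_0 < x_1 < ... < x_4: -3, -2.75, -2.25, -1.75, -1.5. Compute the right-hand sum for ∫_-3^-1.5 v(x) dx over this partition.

-16.15625

Subinterval widths: 0.25, 0.5, 0.5, 0.25.
Right endpoints: -2.75, -2.25, -1.75, -1.5.
v(-2.75) = -18.625, v(-2.25) = -12.625, v(-1.75) = -7.625, v(-1.5) = -5.5.
Sum = Σ Δx_i · v(x_i).
Sum = -16.15625.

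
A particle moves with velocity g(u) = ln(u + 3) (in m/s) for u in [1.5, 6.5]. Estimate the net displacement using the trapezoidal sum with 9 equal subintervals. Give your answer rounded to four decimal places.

9.6159

Δu = (6.5 − 1.5)/9 = 5/9.
g(1.5) ≈ 1.5041, g(37/18) ≈ 1.6205, g(47/18) ≈ 1.7247, g(19/6) ≈ 1.8192, g(67/18) ≈ 1.9054, g(77/18) ≈ 1.9848, g(29/6) ≈ 2.0584, g(97/18) ≈ 2.1269, g(107/18) ≈ 2.1910, g(6.5) ≈ 2.2513.
T_9 = (Δu/2)·[g(u_0) + 2g(u_1) + ... + 2g(u_{8}) + g(u_9)].
Sum ≈ 9.6159.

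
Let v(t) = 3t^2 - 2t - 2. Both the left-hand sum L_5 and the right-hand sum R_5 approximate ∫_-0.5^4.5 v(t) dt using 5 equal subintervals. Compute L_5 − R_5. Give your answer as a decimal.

L_5 = 38.75.
R_5 = 88.75.
L_5 − R_5 = -50.

-50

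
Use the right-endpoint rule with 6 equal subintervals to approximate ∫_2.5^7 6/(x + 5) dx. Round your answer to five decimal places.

2.71056

Δx = (7 − 2.5)/6 = 0.75.
Right endpoints: 3.25, 4, 4.75, 5.5, 6.25, 7.
f(3.25) = 8/11, f(4) = 2/3, f(4.75) = 8/13, f(5.5) = 4/7, f(6.25) = 8/15, f(7) = 0.5.
Sum = Δx · [f(3.25) + f(4) + f(4.75) + ...].
Sum ≈ 2.71056.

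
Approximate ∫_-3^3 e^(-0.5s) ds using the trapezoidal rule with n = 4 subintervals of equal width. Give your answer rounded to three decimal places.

Δs = (3 − (-3))/4 = 1.5.
f(-3) ≈ 4.482, f(-1.5) ≈ 2.117, f(0) ≈ 1.000, f(1.5) ≈ 0.472, f(3) ≈ 0.223.
T_4 = (Δs/2)·[f(s_0) + 2f(s_1) + 2f(s_2) + 2f(s_3) + f(s_4)].
Sum ≈ 8.913.

8.913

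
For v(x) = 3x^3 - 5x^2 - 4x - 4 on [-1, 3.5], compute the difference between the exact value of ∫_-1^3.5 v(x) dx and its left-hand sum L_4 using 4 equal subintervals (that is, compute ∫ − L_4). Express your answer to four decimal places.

Exact integral: ∫_-1^3.5 v(x) dx = -1.828125.
L_4 ≈ -28.168945.
Error ≈ -1.828125 − (-28.168945) ≈ 26.3408.

26.3408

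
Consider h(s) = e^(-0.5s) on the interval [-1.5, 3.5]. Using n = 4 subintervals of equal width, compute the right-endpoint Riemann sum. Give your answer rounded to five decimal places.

2.79763

Δs = (3.5 − (-1.5))/4 = 1.25.
Right endpoints: -0.25, 1, 2.25, 3.5.
h(-0.25) ≈ 1.13315, h(1) ≈ 0.60653, h(2.25) ≈ 0.32465, h(3.5) ≈ 0.17377.
Sum = Δs · [h(-0.25) + h(1) + h(2.25) + h(3.5)].
Sum ≈ 2.79763.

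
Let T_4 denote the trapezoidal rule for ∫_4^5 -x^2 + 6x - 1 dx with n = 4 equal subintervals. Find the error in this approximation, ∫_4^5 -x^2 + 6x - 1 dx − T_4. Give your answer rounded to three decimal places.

Exact integral: ∫_4^5 f(x) dx ≈ 5.66667.
T_4 = 5.65625.
Error ≈ 5.66667 − 5.65625 ≈ 0.010.

0.010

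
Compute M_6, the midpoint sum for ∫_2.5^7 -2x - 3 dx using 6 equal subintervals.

-56.25

Δx = (7 − 2.5)/6 = 0.75.
Midpoints: 2.875, 3.625, 4.375, 5.125, 5.875, 6.625.
f(2.875) = -8.75, f(3.625) = -10.25, f(4.375) = -11.75, f(5.125) = -13.25, f(5.875) = -14.75, f(6.625) = -16.25.
Sum = Δx · [f(2.875) + f(3.625) + f(4.375) + ...].
Sum = -56.25.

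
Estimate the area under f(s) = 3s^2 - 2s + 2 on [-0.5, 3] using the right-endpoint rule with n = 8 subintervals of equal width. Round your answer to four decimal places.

29.9209

Δs = (3 − (-0.5))/8 = 0.4375.
Right endpoints: -0.0625, 0.375, 0.8125, 1.25, 1.6875, 2.125, 2.5625, 3.
f(-0.0625) = 2.13671875, f(0.375) = 1.671875, f(0.8125) = 2.35546875, f(1.25) = 4.1875, f(1.6875) = 7.16796875, f(2.125) = 11.296875, f(2.5625) = 16.57421875, f(3) = 23.
Sum = Δs · [f(-0.0625) + f(0.375) + f(0.8125) + ...].
Sum ≈ 29.9209.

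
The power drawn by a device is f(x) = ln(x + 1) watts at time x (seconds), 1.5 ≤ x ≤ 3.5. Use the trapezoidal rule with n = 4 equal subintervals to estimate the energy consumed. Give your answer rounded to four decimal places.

Δx = (3.5 − 1.5)/4 = 0.5.
f(1.5) ≈ 0.9163, f(2) ≈ 1.0986, f(2.5) ≈ 1.2528, f(3) ≈ 1.3863, f(3.5) ≈ 1.5041.
T_4 = (Δx/2)·[f(x_0) + 2f(x_1) + 2f(x_2) + 2f(x_3) + f(x_4)].
Sum ≈ 2.4739.

2.4739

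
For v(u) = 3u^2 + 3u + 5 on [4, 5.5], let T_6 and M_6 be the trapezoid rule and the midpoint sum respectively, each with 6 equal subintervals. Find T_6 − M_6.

T_6 = 131.296875.
M_6 = 131.2265625.
T_6 − M_6 = 0.0703125.

0.0703125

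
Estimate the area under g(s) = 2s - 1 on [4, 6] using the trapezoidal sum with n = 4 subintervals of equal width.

Δs = (6 − 4)/4 = 0.5.
g(4) = 7, g(4.5) = 8, g(5) = 9, g(5.5) = 10, g(6) = 11.
T_4 = (Δs/2)·[g(s_0) + 2g(s_1) + 2g(s_2) + 2g(s_3) + g(s_4)].
Sum = 18.

18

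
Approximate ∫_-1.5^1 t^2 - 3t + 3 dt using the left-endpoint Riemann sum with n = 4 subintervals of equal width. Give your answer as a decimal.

Δt = (1 − (-1.5))/4 = 0.625.
Left endpoints: -1.5, -0.875, -0.25, 0.375.
f(-1.5) = 9.75, f(-0.875) = 6.390625, f(-0.25) = 3.8125, f(0.375) = 2.015625.
Sum = Δt · [f(-1.5) + f(-0.875) + f(-0.25) + f(0.375)].
Sum = 13.73046875.

13.73046875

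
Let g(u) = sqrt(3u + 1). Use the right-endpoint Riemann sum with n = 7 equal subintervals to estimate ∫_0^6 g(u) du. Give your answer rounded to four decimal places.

Δu = (6 − 0)/7 = 6/7.
Right endpoints: 6/7, 12/7, 18/7, 24/7, 30/7, 36/7, 6.
g(6/7) ≈ 1.8898, g(12/7) ≈ 2.4785, g(18/7) ≈ 2.9520, g(24/7) ≈ 3.3594, g(30/7) ≈ 3.7225, g(36/7) ≈ 4.0532, g(6) ≈ 4.3589.
Sum = Δu · [g(6/7) + g(12/7) + g(18/7) + ...].
Sum ≈ 19.5552.

19.5552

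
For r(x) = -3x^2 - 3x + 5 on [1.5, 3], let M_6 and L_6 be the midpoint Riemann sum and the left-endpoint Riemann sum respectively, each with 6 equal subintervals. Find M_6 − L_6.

-3.0234375

M_6 = -26.2265625.
L_6 = -23.203125.
M_6 − L_6 = -3.0234375.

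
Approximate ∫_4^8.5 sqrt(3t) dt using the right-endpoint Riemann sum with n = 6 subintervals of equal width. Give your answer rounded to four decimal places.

Δt = (8.5 − 4)/6 = 0.75.
Right endpoints: 4.75, 5.5, 6.25, 7, 7.75, 8.5.
f(4.75) ≈ 3.7749, f(5.5) ≈ 4.0620, f(6.25) ≈ 4.3301, f(7) ≈ 4.5826, f(7.75) ≈ 4.8218, f(8.5) ≈ 5.0498.
Sum = Δt · [f(4.75) + f(5.5) + f(6.25) + ...].
Sum ≈ 19.9659.

19.9659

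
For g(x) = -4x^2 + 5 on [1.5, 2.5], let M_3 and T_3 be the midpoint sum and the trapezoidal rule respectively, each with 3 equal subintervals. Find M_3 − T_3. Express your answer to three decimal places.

M_3 ≈ -11.29630.
T_3 ≈ -11.40741.
M_3 − T_3 ≈ 0.111.

0.111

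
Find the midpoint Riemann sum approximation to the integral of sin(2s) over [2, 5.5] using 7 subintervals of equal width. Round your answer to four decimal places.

-0.3432

Δs = (5.5 − 2)/7 = 0.5.
Midpoints: 2.25, 2.75, 3.25, 3.75, 4.25, 4.75, 5.25.
f(2.25) ≈ -0.9775, f(2.75) ≈ -0.7055, f(3.25) ≈ 0.2151, f(3.75) ≈ 0.9380, f(4.25) ≈ 0.7985, f(4.75) ≈ -0.0752, f(5.25) ≈ -0.8797.
Sum = Δs · [f(2.25) + f(2.75) + f(3.25) + ...].
Sum ≈ -0.3432.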